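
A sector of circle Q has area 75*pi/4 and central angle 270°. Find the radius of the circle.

r² = 360 × 75*pi/4 / (π × 270) = 25, so r = 5.

5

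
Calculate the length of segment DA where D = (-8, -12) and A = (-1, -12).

The horizontal distance is |-1 - -8| = 7 and the vertical distance is |-12 - -12| = 0.
By the Pythagorean theorem, d = sqrt(7^2 + 0^2) = sqrt(49) = 7.

7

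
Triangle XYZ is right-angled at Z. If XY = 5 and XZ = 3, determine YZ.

Rearranging the Pythagorean theorem to solve for the unknown leg:
leg^2 = hypotenuse^2 - known_leg^2 = 25 - 9 = 16
leg = sqrt(16) = 4.

4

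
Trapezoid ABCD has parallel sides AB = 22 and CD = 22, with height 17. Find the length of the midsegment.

The midsegment (median) of a trapezoid connects the midpoints of the non-parallel sides.
Its length is the average of the two bases: (22 + 22) / 2 = 22.

22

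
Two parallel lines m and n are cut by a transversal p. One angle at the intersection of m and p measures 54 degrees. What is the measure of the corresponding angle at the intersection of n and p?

Corresponding angles formed by parallel lines and a transversal are equal.
The given angle is 54 degrees.
The corresponding angle = 54 degrees.

54 degrees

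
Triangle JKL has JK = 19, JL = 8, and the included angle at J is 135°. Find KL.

When two sides and the included angle are known, the law of cosines gives the third side.
c^2 = a^2 + b^2 - 2ab cos(C) generalizes the Pythagorean theorem to non-right triangles.
Here: KL^2 = 361 + 64 - 304*(-sqrt(2)/2) = 152*sqrt(2) + 425
KL = sqrt(152*sqrt(2) + 425)

sqrt(152*sqrt(2) + 425)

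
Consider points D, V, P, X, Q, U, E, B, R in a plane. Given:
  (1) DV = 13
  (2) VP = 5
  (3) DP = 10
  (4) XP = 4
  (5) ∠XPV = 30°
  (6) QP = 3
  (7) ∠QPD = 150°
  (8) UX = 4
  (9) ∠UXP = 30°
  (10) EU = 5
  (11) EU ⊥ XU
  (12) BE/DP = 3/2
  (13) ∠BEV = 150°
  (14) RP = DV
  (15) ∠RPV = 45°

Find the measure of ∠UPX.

Step 1: By the law of cosines on triangle PXU: PU² = 4² + 4² − 2·4·4·cos(30°) = 4.29, so PU ≈ 2.07.
Step 2: By the inverse law of cosines on triangle UPX: cos(∠UPX) = (2.07² + 4² − 4²) / (2·2.07·4) = 4.29/16.56 = 0.2588, so ∠UPX = 75°.

Therefore, the measure of angle ∠UPX = 75°.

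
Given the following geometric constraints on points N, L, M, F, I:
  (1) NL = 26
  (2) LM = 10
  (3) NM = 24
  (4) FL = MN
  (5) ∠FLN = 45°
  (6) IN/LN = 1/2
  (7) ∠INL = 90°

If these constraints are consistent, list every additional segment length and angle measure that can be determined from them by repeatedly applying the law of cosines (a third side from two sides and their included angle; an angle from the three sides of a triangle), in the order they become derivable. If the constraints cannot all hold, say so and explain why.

The constraints are consistent. Derivable facts, in order:
After 1 step:
- LI = 13·√5
- NF ≈ 19.22
- ∠LMN = 90°
- ∠LNM = 22.62°
- ∠MLN = 67.38°
After 2 steps:
- ∠FNL = 61.98°
- ∠ILN = 26.57°
- ∠LFN = 73.02°
- ∠LIN = 63.43°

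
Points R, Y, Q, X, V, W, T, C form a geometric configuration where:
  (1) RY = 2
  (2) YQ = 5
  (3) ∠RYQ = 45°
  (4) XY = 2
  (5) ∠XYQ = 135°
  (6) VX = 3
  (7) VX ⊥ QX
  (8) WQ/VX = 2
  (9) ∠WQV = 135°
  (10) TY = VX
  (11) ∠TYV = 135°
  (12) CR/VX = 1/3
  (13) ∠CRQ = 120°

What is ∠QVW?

From the given relations: WQ = 2·VX = 2·3 = 6.
Step 1: By the law of cosines on triangle XYQ: XQ² = 2² + 5² − 2·2·5·cos(135°) = 43.14, so XQ ≈ 6.57.
Step 2: By the law of cosines on triangle VXQ: VQ² = 3² + 6.57² − 2·3·6.57·cos(90°) = 52.14, so VQ ≈ 7.22.
Step 3: By the law of cosines on triangle VQW: VW² = 7.22² + 6² − 2·7.22·6·cos(135°) = 149.41, so VW ≈ 12.22.
Step 4: By the inverse law of cosines on triangle QVW: cos(∠QVW) = (7.22² + 12.22² − 6²) / (2·7.22·12.22) = 165.56/176.53 = 0.9378, so ∠QVW = 20.31°.

Therefore, the measure of angle ∠QVW = 20.31°.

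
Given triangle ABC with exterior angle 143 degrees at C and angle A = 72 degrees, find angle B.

The exterior angle theorem states that an exterior angle equals the sum of the two non-adjacent interior angles.
So 143 = 72 + angle B, which gives angle B = 143 - 72 = 71 degrees.

71 degrees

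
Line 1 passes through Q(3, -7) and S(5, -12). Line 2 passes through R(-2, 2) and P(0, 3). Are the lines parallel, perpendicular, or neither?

Slope of line 1: m1 = (-12 - -7)/(5 - 3) = -5/2 = -5/2
Slope of line 2: m2 = (3 - 2)/(0 - -2) = 1/2 = 1/2
m1 != m2 (-5/2 != 1/2), so not parallel.
m1 * m2 = (-5/2) * (1/2) = -5/4 != -1, so not perpendicular.
The lines are neither parallel nor perpendicular.

Neither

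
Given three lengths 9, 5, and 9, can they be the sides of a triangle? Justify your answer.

Yes.
The triangle inequality requires that the sum of any two sides exceeds the third.
Here 5 + 9 = 14 > 9, so the condition is met.

Yes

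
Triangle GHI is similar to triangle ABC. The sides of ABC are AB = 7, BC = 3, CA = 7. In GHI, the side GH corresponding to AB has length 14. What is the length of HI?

k = 14/7 = 2. HI = 2 * 3 = 6.

6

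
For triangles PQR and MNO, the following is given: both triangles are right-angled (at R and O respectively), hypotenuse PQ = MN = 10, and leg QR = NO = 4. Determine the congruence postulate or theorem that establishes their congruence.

Consider the given information: both triangles are right-angled (at R and O respectively), hypotenuse PQ = MN = 10, and leg QR = NO = 4
This is not ASA or AAS: ASA requires two angles and the side between them. AAS requires two angles and a non-included side.
The correct criterion is HL. The hypotenuse and one leg of two right triangles are equal (Hypotenuse-Leg).

HL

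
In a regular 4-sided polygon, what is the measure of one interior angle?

Each interior angle of a regular n-gon is (n - 2) * 180 / n.
For n = 4: (4 - 2) * 180 / 4 = 360/4 = 90 degrees.

90 degrees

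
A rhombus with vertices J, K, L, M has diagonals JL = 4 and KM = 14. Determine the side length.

The diagonals of a rhombus bisect each other at right angles.
Half-diagonals: 4/2 = 2 and 14/2 = 7
side = sqrt(2^2 + 7^2)
side = sqrt(4 + 49)
side = sqrt(53)

sqrt(53)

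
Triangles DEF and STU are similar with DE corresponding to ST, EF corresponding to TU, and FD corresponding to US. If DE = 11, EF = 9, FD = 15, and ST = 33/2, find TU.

k = 33/2/11 = 3/2. TU = 3/2 * 9 = 27/2.

27/2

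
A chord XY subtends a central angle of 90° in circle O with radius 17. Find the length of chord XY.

Drop a perpendicular from the center to the chord, bisecting both the chord and the central angle.
Each half-chord = r sin(θ/2) = 17 sin(45°).
The full chord = 2 × 17 × sin(45°) = 17*sqrt(2).

17*sqrt(2)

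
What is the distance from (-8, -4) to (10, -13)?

The horizontal distance is |10 - -8| = 18 and the vertical distance is |-13 - -4| = 9.
By the Pythagorean theorem, d = sqrt(18^2 + 9^2) = sqrt(405) = 9*sqrt(5).

9*sqrt(5)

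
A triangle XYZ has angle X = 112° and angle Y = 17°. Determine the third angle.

The interior angles sum to 180°: angle Z = 180 - 112 - 17 = 51°.
The triangle is obtuse (angles 112°, 17°, 51°).

51 degrees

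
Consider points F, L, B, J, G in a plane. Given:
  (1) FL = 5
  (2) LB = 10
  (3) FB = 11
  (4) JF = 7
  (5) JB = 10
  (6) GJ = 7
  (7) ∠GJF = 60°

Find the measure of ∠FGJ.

Step 1: By the law of cosines on triangle GJF: GF² = 7² + 7² − 2·7·7·cos(60°) = 49, so GF = 7.
Step 2: By the inverse law of cosines on triangle FGJ: cos(∠FGJ) = (7² + 7² − 7²) / (2·7·7) = 49/98 = 0.5, so ∠FGJ = 60°.

Therefore, the measure of angle ∠FGJ = 60°.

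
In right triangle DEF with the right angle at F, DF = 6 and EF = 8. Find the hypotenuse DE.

By the Pythagorean theorem: DE^2 = DF^2 + EF^2
DE^2 = 6^2 + 8^2 = 36 + 64 = 100
DE = sqrt(100) = 10

10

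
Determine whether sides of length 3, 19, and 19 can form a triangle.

Sort the sides: 3, 19, 19.
It suffices to check that the sum of the two smallest exceeds the largest:
3 + 19 = 22 > 19. ✓
Yes, a valid triangle can be formed.

Yes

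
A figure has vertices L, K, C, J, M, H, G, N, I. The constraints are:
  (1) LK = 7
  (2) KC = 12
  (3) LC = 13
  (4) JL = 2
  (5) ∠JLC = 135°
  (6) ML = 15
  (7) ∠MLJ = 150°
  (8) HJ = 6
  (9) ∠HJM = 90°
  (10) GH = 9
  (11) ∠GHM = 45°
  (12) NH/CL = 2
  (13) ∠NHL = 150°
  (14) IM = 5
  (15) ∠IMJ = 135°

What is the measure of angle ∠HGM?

Step 1: By the law of cosines on triangle JLM: JM² = 2² + 15² − 2·2·15·cos(150°) = 280.96, so JM ≈ 16.76.
Step 2: By the law of cosines on triangle HJM: HM² = 6² + 16.76² − 2·6·16.76·cos(90°) = 316.96, so HM ≈ 17.8.
Step 3: By the law of cosines on triangle GHM: GM² = 9² + 17.8² − 2·9·17.8·cos(45°) = 171.36, so GM ≈ 13.09.
Step 4: By the inverse law of cosines on triangle HGM: cos(∠HGM) = (9² + 13.09² − 17.8²) / (2·9·13.09) = -64.6/235.63 = -0.2742, so ∠HGM = 105.91°.

Therefore, the measure of angle ∠HGM = 105.91°.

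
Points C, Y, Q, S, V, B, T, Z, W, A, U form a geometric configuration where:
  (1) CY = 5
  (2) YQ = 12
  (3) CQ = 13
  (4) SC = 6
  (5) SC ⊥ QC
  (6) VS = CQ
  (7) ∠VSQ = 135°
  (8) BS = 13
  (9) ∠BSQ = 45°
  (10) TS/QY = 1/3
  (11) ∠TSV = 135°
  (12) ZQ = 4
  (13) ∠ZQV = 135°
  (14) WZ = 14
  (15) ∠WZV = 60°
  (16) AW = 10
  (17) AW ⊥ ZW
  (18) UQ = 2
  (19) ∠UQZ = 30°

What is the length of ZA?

Step 1: By the law of cosines on triangle ZWA: ZA² = 14² + 10² − 2·14·10·cos(90°) = 296, so ZA = 2·√74.

Therefore, the length of ZA = 2·√74.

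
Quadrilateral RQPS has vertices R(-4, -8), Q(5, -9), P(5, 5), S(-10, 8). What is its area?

The Shoelace formula works by pairing each vertex with the next (cycling back to the first).
For each pair, compute x_i*y_(i+1) - x_(i+1)*y_i:
  (-4*-9 - 5*-8) = 76
  (5*5 - 5*-9) = 70
  (5*8 - -10*5) = 90
  (-10*-8 - -4*8) = 112
Taking half the absolute value of the total: Area = (1/2)(348) = 174.

174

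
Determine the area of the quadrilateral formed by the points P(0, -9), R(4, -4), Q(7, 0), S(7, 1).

Shoelace: sum of cross terms = 8, Area = (1/2)|8| = 4

4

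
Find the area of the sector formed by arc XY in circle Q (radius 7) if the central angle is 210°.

The full circle has area πr² = π(7)² = 49*pi.
The sector covers 210° out of 360°, a fraction of 7/12.
Sector area = 49*pi × 7/12 = 343*pi/12.

343*pi/12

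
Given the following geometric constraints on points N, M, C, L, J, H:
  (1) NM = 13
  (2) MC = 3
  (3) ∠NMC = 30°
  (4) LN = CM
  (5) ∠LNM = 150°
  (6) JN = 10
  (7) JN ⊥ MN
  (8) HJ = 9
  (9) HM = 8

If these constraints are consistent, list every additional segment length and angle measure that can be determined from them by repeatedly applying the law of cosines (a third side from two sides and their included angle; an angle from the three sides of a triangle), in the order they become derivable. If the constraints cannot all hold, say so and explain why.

The constraints are consistent. Derivable facts, in order:
After 1 step:
- MJ ≈ 16.4
- ML ≈ 15.67
- NC ≈ 10.51
After 2 steps:
- ∠CNM = 8.21°
- ∠HJM = 14.36°
- ∠HMJ = 16.2°
- ∠JHM = 149.44°
- ∠JMN = 37.57°
- ∠LMN = 5.49°
- ∠MCN = 141.79°
- ∠MJN = 52.43°
- ∠MLN = 24.51°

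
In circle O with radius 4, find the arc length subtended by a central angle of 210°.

The full circumference is 2πr = 2π(4) = 8*pi.
The arc spans 210° out of 360°, which is a fraction of 7/12.
Arc length = 8*pi × 7/12 = 14*pi/3.

14*pi/3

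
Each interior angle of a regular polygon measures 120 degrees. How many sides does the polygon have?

The exterior angle is the supplement of the interior angle: 180 - 120 = 60 degrees.
Since the exterior angles of any convex polygon sum to 360 degrees, the number of sides is 360 / 60 = 6.

6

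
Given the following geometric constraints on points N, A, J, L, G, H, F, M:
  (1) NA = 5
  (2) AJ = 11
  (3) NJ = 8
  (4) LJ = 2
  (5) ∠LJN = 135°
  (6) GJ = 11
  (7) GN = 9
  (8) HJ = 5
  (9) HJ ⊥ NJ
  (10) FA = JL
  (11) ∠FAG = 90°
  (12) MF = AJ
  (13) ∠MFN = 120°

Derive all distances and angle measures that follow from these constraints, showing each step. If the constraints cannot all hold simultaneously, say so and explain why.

The constraints are consistent.

From the given relations:
  FA = JL = 2
  MF = AJ = 11

Step 1: From NJ = 8, JL = 2, and ∠NJL = 135°, by the law of cosines:
  NL² = NJ² + JL² - 2·NJ·JL·cos(135°) = 64 + 4 + 22.63 = 90.63
  NL ≈ 9.52

Step 2: From NJ = 8, JH = 5, and ∠NJH = 90°, by the law of cosines:
  NH² = NJ² + JH² - 2·NJ·JH·cos(90°) = 64 + 25 - 0 = 89
  NH = √89

Step 3: From NA = 5, NJ = 8, AJ = 11, by the inverse law of cosines:
  cos(∠ANJ) = (NA² + NJ² - AJ²) / (2·NA·NJ)
  ∠ANJ = 113.58°

Step 4: From NG = 9, NJ = 8, GJ = 11, by the inverse law of cosines:
  cos(∠GNJ) = (NG² + NJ² - GJ²) / (2·NG·NJ)
  ∠GNJ = 80.41°

Step 5: From AJ = 11, AN = 5, JN = 8, by the inverse law of cosines:
  cos(∠JAN) = (AJ² + AN² - JN²) / (2·AJ·AN)
  ∠JAN = 41.8°

Step 6: From JA = 11, JN = 8, AN = 5, by the inverse law of cosines:
  cos(∠AJN) = (JA² + JN² - AN²) / (2·JA·JN)
  ∠AJN = 24.62°

Step 7: From JG = 11, JN = 8, GN = 9, by the inverse law of cosines:
  cos(∠GJN) = (JG² + JN² - GN²) / (2·JG·JN)
  ∠GJN = 53.78°

Step 8: From GJ = 11, GN = 9, JN = 8, by the inverse law of cosines:
  cos(∠JGN) = (GJ² + GN² - JN²) / (2·GJ·GN)
  ∠JGN = 45.82°

Step 9: From NH = √89, NJ = 8, HJ = 5, by the inverse law of cosines:
  cos(∠HNJ) = (NH² + NJ² - HJ²) / (2·NH·NJ)
  ∠HNJ = 32.01°

Step 10: From NJ = 8, NL = 9.52, JL = 2, by the inverse law of cosines:
  cos(∠JNL) = (NJ² + NL² - JL²) / (2·NJ·NL)
  ∠JNL = 8.54°

Step 11: From LJ = 2, LN = 9.52, JN = 8, by the inverse law of cosines:
  cos(∠JLN) = (LJ² + LN² - JN²) / (2·LJ·LN)
  ∠JLN = 36.46°

Step 12: From HJ = 5, HN = √89, JN = 8, by the inverse law of cosines:
  cos(∠JHN) = (HJ² + HN² - JN²) / (2·HJ·HN)
  ∠JHN = 57.99°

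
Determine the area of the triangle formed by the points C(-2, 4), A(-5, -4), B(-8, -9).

The Shoelace formula computes the area from vertex coordinates by summing cross products.
For vertices (-2,4), (-5,-4), (-8,-9):
Signed sum = -2*-4 - -5*4 + -5*-9 - -8*-4 + -8*4 - -2*-9
= 28 + 13 + -50 = -9
Area = (1/2)|-9| = 9/2.

9/2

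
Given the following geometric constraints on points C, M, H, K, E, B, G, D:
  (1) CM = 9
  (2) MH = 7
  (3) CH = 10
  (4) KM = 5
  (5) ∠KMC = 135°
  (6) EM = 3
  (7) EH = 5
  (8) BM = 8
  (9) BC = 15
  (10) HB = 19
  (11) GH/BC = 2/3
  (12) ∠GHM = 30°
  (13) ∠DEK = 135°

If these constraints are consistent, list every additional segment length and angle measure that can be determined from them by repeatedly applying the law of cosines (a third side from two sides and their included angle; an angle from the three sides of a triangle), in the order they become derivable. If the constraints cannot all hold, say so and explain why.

These constraints are not satisfiable: by the triangle inequality in triangle MHB, (2) MH = 7 and (8) BM = 8 force HB ≤ 7 + 8 = 15, but (10) says HB = 19. No planar figure meets all of them, so nothing further can be derived.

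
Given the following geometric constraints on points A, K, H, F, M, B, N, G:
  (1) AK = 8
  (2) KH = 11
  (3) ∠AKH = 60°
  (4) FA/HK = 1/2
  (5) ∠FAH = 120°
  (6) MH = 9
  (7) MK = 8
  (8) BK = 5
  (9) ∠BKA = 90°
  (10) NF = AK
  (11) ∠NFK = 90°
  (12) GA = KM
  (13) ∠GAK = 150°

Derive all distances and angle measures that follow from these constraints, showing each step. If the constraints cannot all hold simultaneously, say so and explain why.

The constraints are consistent.

From the given relations:
  FA = 1/2·HK = 1/2·11 ≈ 5.5
  NF = AK = 8
  GA = KM = 8

Step 1: From AK = 8, KH = 11, and ∠AKH = 60°, by the law of cosines:
  AH² = AK² + KH² - 2·AK·KH·cos(60°) = 64 + 121 - 88 = 97
  AH = √97

Step 2: From AK = 8, KB = 5, and ∠AKB = 90°, by the law of cosines:
  AB² = AK² + KB² - 2·AK·KB·cos(90°) = 64 + 25 - 0 = 89
  AB = √89

Step 3: From KA = 8, AG = 8, and ∠KAG = 150°, by the law of cosines:
  KG² = KA² + AG² - 2·KA·AG·cos(150°) = 64 + 64 + 110.9 = 238.9
  KG ≈ 15.45

Step 4: From KH = 11, KM = 8, HM = 9, by the inverse law of cosines:
  cos(∠HKM) = (KH² + KM² - HM²) / (2·KH·KM)
  ∠HKM = 53.78°

Step 5: From HK = 11, HM = 9, KM = 8, by the inverse law of cosines:
  cos(∠KHM) = (HK² + HM² - KM²) / (2·HK·HM)
  ∠KHM = 45.82°

Step 6: From MH = 9, MK = 8, HK = 11, by the inverse law of cosines:
  cos(∠HMK) = (MH² + MK² - HK²) / (2·MH·MK)
  ∠HMK = 80.41°

Step 7: From HA = √97, AF = 5.5, and ∠HAF = 120°, by the law of cosines:
  HF² = HA² + AF² - 2·HA·AF·cos(120°) = 97 + 30.25 + 54.17 = 181.4
  HF ≈ 13.47

Step 8: From AB = √89, AK = 8, BK = 5, by the inverse law of cosines:
  cos(∠BAK) = (AB² + AK² - BK²) / (2·AB·AK)
  ∠BAK = 32.01°

Step 9: From AH = √97, AK = 8, HK = 11, by the inverse law of cosines:
  cos(∠HAK) = (AH² + AK² - HK²) / (2·AH·AK)
  ∠HAK = 75.3°

Step 10: From KA = 8, KG = 15.45, AG = 8, by the inverse law of cosines:
  cos(∠AKG) = (KA² + KG² - AG²) / (2·KA·KG)
  ∠AKG = 15°

Step 11: From HA = √97, HK = 11, AK = 8, by the inverse law of cosines:
  cos(∠AHK) = (HA² + HK² - AK²) / (2·HA·HK)
  ∠AHK = 44.7°

Step 12: From BA = √89, BK = 5, AK = 8, by the inverse law of cosines:
  cos(∠ABK) = (BA² + BK² - AK²) / (2·BA·BK)
  ∠ABK = 57.99°

Step 13: From GA = 8, GK = 15.45, AK = 8, by the inverse law of cosines:
  cos(∠AGK) = (GA² + GK² - AK²) / (2·GA·GK)
  ∠AGK = 15°

Step 14: From HA = √97, HF = 13.47, AF = 5.5, by the inverse law of cosines:
  cos(∠AHF) = (HA² + HF² - AF²) / (2·HA·HF)
  ∠AHF = 20.71°

Step 15: From FA = 5.5, FH = 13.47, AH = √97, by the inverse law of cosines:
  cos(∠AFH) = (FA² + FH² - AH²) / (2·FA·FH)
  ∠AFH = 39.29°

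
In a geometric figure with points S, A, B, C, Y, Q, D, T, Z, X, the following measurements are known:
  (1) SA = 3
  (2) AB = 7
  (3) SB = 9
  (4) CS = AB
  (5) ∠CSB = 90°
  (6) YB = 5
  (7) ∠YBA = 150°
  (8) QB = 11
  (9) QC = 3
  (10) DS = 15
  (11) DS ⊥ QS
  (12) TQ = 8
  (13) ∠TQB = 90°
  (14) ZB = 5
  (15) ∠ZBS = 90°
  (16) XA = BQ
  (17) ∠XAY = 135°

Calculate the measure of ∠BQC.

From the given relations: CS = AB = 7.
Step 1: By the law of cosines on triangle BSC: BC² = 9² + 7² − 2·9·7·cos(90°) = 130, so BC = √130.
Step 2: By the inverse law of cosines on triangle BQC: cos(∠BQC) = (11² + 3² − √130²) / (2·11·3) = 0/66 = 0, so ∠BQC = 90°.

Therefore, the measure of angle ∠BQC = 90°.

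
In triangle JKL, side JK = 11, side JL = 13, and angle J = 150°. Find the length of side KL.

By the law of cosines: KL^2 = JK^2 + JL^2 - 2*JK*JL*cos(J)
KL^2 = 11^2 + 13^2 - 2*11*13*cos(150°)
KL^2 = 121 + 169 - 286*(-sqrt(3)/2)
KL^2 = 143*sqrt(3) + 290
KL = sqrt(143*sqrt(3) + 290)

sqrt(143*sqrt(3) + 290)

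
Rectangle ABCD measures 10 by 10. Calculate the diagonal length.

d = sqrt(10^2 + 10^2) = sqrt(200) = 10*sqrt(2)

10*sqrt(2)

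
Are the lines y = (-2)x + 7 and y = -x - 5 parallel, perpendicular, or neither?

Slope of line 1: m1 = -2
Slope of line 2: m2 = -1
For parallel lines we need equal slopes: -2 != -1.
For perpendicular lines we need m1*m2 = -1: (-2)(-1) = 2 != -1.
Since neither condition holds, the lines are neither parallel nor perpendicular.

Neither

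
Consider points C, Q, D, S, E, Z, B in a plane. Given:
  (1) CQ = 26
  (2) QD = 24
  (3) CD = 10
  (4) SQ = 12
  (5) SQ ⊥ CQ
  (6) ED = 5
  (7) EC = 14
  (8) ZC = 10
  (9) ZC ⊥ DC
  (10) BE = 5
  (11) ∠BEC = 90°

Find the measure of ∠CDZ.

Step 1: By the law of cosines on triangle DCZ: DZ² = 10² + 10² − 2·10·10·cos(90°) = 200, so DZ = 10·√2.
Step 2: By the inverse law of cosines on triangle CDZ: cos(∠CDZ) = (10² + (10·√2)² − 10²) / (2·10·10·√2) = 200/282.84 = 0.7071, so ∠CDZ = 45°.

Therefore, the measure of angle ∠CDZ = 45°.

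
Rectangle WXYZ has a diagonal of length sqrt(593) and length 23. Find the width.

Using the Pythagorean theorem: d^2 = a^2 + b^2
b^2 = d^2 - a^2
b^2 = 593 - 529
b^2 = 64
b = sqrt(64) = 8

8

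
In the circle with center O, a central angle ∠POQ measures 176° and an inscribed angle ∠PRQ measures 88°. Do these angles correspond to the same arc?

By the inscribed angle theorem, if both angles subtend the same arc, the inscribed angle must be half the central angle.
Half of 176° = 88°, which equals the given inscribed angle of 88°.
Therefore, yes, they correspond to the same arc.

Yes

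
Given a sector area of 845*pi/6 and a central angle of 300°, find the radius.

r² = 360 × 845*pi/6 / (π × 300) = 169, so r = 13.

13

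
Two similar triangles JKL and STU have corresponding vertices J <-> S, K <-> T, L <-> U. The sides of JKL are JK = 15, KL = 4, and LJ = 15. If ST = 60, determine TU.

Similar triangles have proportional sides. Setting up the proportion:
ST / JK = TU / KL
60 / 15 = TU / 4
TU = 4 * 60 / 15 = 16.

16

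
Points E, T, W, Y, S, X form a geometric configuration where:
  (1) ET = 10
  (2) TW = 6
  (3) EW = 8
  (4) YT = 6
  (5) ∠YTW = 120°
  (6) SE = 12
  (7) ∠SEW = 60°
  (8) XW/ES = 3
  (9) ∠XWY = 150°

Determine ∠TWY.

Step 1: By the law of cosines on triangle WTY: WY² = 6² + 6² − 2·6·6·cos(120°) = 108, so WY = 6·√3.
Step 2: By the inverse law of cosines on triangle TWY: cos(∠TWY) = (6² + (6·√3)² − 6²) / (2·6·6·√3) = 108/124.71 = 0.866, so ∠TWY = 30°.

Therefore, the measure of angle ∠TWY = 30°.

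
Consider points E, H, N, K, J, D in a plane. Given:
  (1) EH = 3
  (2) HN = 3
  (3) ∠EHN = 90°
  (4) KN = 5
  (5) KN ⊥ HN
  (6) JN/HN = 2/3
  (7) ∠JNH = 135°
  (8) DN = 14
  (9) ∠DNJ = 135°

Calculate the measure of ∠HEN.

Step 1: By the law of cosines on triangle EHN: EN² = 3² + 3² − 2·3·3·cos(90°) = 18, so EN = 3·√2.
Step 2: By the inverse law of cosines on triangle HEN: cos(∠HEN) = (3² + (3·√2)² − 3²) / (2·3·3·√2) = 18/25.46 = 0.7071, so ∠HEN = 45°.

Therefore, the measure of angle ∠HEN = 45°.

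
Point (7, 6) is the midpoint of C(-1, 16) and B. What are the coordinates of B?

Using the midpoint formula: M = ((x1 + x2)/2, (y1 + y2)/2)
We know M = (7, 6) and C = (-1, 16)
For x: 7 = (-1 + x2)/2, so x2 = 2*7 - -1 = 15
For y: 6 = (16 + y2)/2, so y2 = 2*6 - 16 = -4
B = (15, -4)

(15, -4)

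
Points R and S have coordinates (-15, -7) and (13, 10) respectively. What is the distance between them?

d = sqrt((13 - -15)^2 + (10 - -7)^2)
d = sqrt(28^2 + 17^2)
d = sqrt(784 + 289)
d = sqrt(1073)

sqrt(1073)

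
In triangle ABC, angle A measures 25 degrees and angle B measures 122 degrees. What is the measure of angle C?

angle C = 180 - 25 - 122 = 33 degrees.

33 degrees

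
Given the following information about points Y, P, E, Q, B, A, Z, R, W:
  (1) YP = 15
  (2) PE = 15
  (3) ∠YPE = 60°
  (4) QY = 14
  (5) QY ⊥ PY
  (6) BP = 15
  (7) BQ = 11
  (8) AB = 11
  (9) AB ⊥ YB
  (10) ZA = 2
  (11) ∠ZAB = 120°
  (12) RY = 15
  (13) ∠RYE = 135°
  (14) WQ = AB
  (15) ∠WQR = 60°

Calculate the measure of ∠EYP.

Step 1: By the law of cosines on triangle YPE: YE² = 15² + 15² − 2·15·15·cos(60°) = 225, so YE = 15.
Step 2: By the inverse law of cosines on triangle EYP: cos(∠EYP) = (15² + 15² − 15²) / (2·15·15) = 225/450 = 0.5, so ∠EYP = 60°.

Therefore, the measure of angle ∠EYP = 60°.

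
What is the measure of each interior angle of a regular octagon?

Each interior angle of a regular n-gon is (n - 2) * 180 / n.
For n = 8: (8 - 2) * 180 / 8 = 1080/8 = 135 degrees.

135 degrees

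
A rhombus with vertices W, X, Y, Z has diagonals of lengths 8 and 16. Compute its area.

Area = (8 * 16) / 2 = 128 / 2 = 64

64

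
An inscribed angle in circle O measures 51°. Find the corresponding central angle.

By the inscribed angle theorem, the central angle is twice the inscribed angle.
Central angle = 2 × 51° = 102°

102°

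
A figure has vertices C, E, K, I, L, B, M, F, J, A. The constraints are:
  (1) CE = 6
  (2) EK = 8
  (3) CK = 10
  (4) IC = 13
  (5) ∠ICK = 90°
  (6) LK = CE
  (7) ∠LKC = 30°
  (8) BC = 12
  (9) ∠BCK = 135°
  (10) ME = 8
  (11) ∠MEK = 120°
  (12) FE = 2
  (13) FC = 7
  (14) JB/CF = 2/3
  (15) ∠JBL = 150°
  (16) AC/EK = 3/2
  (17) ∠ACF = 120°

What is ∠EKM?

Step 1: By the law of cosines on triangle KEM: KM² = 8² + 8² − 2·8·8·cos(120°) = 192, so KM = 8·√3.
Step 2: By the inverse law of cosines on triangle EKM: cos(∠EKM) = (8² + (8·√3)² − 8²) / (2·8·8·√3) = 192/221.7 = 0.866, so ∠EKM = 30°.

Therefore, the measure of angle ∠EKM = 30°.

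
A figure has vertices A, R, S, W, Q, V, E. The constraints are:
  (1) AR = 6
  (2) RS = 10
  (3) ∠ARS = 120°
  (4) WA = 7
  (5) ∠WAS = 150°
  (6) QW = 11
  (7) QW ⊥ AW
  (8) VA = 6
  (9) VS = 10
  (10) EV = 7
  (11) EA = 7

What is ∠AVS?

Step 1: By the law of cosines on triangle ARS: AS² = 6² + 10² − 2·6·10·cos(120°) = 196, so AS = 14.
Step 2: By the inverse law of cosines on triangle AVS: cos(∠AVS) = (6² + 10² − 14²) / (2·6·10) = -60/120 = -0.5, so ∠AVS = 120°.

Therefore, the measure of angle ∠AVS = 120°.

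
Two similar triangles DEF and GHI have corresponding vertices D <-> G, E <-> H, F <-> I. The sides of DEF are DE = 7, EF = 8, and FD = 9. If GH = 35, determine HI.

Similar triangles have proportional sides. Setting up the proportion:
GH / DE = HI / EF
35 / 7 = HI / 8
HI = 8 * 35 / 7 = 40.

40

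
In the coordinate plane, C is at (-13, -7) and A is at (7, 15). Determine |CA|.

The horizontal distance is |7 - -13| = 20 and the vertical distance is |15 - -7| = 22.
By the Pythagorean theorem, d = sqrt(20^2 + 22^2) = sqrt(884) = 2*sqrt(221).

2*sqrt(221)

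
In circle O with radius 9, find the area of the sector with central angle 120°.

Sector area = π(9²)(1/3) = 27*pi

27*pi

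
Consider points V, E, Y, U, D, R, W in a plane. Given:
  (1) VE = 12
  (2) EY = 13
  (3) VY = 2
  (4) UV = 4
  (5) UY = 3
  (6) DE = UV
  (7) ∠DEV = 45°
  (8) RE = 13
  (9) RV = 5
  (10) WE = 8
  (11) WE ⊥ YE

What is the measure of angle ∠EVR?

Step 1: By the inverse law of cosines on triangle EVR: cos(∠EVR) = (12² + 5² − 13²) / (2·12·5) = 0/120 = 0, so ∠EVR = 90°.

Therefore, the measure of angle ∠EVR = 90°.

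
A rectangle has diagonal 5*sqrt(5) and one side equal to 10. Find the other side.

b = sqrt(d^2 - a^2) = sqrt(125 - 100) = sqrt(25) = 5

5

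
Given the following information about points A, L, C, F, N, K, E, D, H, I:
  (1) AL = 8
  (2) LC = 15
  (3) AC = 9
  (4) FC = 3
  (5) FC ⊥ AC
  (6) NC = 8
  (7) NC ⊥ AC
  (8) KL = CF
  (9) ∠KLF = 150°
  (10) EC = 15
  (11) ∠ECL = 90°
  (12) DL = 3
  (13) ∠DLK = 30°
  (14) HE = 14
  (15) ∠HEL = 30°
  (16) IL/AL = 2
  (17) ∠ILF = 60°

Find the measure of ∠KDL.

From the given relations: KL = CF = 3.
Step 1: By the law of cosines on triangle DLK: DK² = 3² + 3² − 2·3·3·cos(30°) = 2.41, so DK ≈ 1.55.
Step 2: By the inverse law of cosines on triangle KDL: cos(∠KDL) = (1.55² + 3² − 3²) / (2·1.55·3) = 2.41/9.32 = 0.2588, so ∠KDL = 75°.

Therefore, the measure of angle ∠KDL = 75°.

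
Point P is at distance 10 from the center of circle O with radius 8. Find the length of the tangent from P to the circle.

Let T be the point of tangency. Then OT ⊥ PT (radius ⊥ tangent).
In right triangle OTP: OP² = OT² + PT²
10² = 8² + PT²
PT² = 36, PT = 6

6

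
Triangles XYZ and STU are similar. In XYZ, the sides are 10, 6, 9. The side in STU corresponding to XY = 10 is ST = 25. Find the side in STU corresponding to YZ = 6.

Since the triangles are similar, the ratio of corresponding sides is constant.
Scale factor k = ST / XY = 25 / 10 = 5/2
TU = k * YZ = 5/2 * 6 = 15

15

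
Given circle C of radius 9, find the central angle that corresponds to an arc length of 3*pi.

Arc length L = 2πr × θ/360, so θ = 360L / (2πr).
θ = 360 × 3*pi / (2π × 9)
θ = 60°
θ = 60°

60°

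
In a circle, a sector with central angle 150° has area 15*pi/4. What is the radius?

Sector area A = πr² × θ/360, so r² = 360A / (πθ).
r² = 360 × 15*pi/4 / (π × 150)
r² = 9
r = 3

3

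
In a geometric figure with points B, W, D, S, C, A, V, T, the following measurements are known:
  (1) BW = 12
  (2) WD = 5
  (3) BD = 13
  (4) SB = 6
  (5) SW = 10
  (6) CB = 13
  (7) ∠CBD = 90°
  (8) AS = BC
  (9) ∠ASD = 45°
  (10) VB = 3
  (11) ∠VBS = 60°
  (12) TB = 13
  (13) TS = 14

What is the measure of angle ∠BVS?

Step 1: By the law of cosines on triangle VBS: VS² = 3² + 6² − 2·3·6·cos(60°) = 27, so VS = 3·√3.
Step 2: By the inverse law of cosines on triangle BVS: cos(∠BVS) = (3² + (3·√3)² − 6²) / (2·3·3·√3) = 0/31.18 = 0, so ∠BVS = 90°.

Therefore, the measure of angle ∠BVS = 90°.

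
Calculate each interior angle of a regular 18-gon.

Each interior angle of a regular n-gon is (n - 2) * 180 / n.
For n = 18: (18 - 2) * 180 / 18 = 2880/18 = 160 degrees.

160 degrees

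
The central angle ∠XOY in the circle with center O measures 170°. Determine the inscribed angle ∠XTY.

By the inscribed angle theorem, the inscribed angle is half the central angle.
Inscribed angle = 170° / 2 = 85°

85°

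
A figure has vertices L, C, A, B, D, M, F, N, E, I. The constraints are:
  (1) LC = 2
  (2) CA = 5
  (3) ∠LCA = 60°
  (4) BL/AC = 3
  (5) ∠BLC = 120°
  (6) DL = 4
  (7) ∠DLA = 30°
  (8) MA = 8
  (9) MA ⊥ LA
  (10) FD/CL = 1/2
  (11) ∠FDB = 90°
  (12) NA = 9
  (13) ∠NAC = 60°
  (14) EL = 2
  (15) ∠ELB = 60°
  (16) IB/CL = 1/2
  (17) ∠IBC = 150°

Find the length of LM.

Step 1: By the law of cosines on triangle LCA: LA² = 2² + 5² − 2·2·5·cos(60°) = 19, so LA = √19.
Step 2: By the law of cosines on triangle LAM: LM² = √19² + 8² − 2·√19·8·cos(90°) = 83, so LM = √83.

Therefore, the length of LM = √83.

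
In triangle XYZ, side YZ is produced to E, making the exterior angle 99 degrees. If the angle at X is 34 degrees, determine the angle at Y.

angle Y = 99 - 34 = 65 degrees (exterior angle theorem).

65 degrees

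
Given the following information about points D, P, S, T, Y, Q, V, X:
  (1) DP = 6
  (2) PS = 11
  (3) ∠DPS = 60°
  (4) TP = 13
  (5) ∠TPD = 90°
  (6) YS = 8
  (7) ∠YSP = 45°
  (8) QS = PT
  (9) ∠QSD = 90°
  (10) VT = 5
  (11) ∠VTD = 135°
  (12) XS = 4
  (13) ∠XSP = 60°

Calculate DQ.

From the given relations: QS = PT = 13.
Step 1: By the law of cosines on triangle DPS: DS² = 6² + 11² − 2·6·11·cos(60°) = 91, so DS = √91.
Step 2: By the law of cosines on triangle DSQ: DQ² = √91² + 13² − 2·√91·13·cos(90°) = 260, so DQ = 2·√65.

Therefore, the length of DQ = 2·√65.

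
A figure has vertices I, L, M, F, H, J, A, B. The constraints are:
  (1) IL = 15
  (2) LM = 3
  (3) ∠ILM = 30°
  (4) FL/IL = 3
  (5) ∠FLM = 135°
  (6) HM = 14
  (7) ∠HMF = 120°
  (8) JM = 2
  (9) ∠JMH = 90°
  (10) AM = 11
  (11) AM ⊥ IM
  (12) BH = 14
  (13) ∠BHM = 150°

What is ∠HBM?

Step 1: By the law of cosines on triangle BHM: BM² = 14² + 14² − 2·14·14·cos(150°) = 731.48, so BM ≈ 27.05.
Step 2: By the inverse law of cosines on triangle HBM: cos(∠HBM) = (14² + 27.05² − 14²) / (2·14·27.05) = 731.48/757.29 = 0.9659, so ∠HBM = 15°.

Therefore, the measure of angle ∠HBM = 15°.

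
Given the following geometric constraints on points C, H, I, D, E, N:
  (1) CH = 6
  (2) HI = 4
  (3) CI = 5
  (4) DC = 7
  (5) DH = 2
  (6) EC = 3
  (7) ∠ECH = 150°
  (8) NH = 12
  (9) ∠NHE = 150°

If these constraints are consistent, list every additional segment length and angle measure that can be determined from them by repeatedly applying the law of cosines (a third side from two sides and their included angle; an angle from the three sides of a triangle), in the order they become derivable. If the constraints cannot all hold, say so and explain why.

The constraints are consistent. Derivable facts, in order:
After 1 step:
- HE ≈ 8.73
- ∠CDH = 52.62°
- ∠CHD = 112.02°
- ∠CHI = 55.77°
- ∠CIH = 82.82°
- ∠DCH = 15.36°
- ∠HCI = 41.41°
After 2 steps:
- EN ≈ 20.04
- ∠CEH = 20.1°
- ∠CHE = 9.9°
After 3 steps:
- ∠ENH = 12.58°
- ∠HEN = 17.42°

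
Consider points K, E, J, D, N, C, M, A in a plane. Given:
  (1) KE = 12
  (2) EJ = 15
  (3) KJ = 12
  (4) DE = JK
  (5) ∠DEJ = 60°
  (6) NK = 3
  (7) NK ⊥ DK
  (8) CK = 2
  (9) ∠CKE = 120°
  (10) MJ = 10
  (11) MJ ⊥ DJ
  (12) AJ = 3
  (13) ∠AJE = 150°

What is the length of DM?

From the given relations: DE = JK = 12.
Step 1: By the law of cosines on triangle JED: JD² = 15² + 12² − 2·15·12·cos(60°) = 189, so JD = 3·√21.
Step 2: By the law of cosines on triangle DJM: DM² = (3·√21)² + 10² − 2·3·√21·10·cos(90°) = 289, so DM = 17.

Therefore, the length of DM = 17.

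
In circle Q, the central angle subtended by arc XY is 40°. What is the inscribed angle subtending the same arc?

An inscribed angle intercepts an arc from a point on the circle, while the central angle intercepts the same arc from the center.
The inscribed angle is always half the central angle: 40° / 2 = 20°.

20°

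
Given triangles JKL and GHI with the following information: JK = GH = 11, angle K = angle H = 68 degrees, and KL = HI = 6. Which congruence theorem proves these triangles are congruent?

The given information provides:
JK = GH = 11, angle K = angle H = 68 degrees, and KL = HI = 6
This matches the SAS congruence theorem.
Two pairs of corresponding sides and the included angle are equal (Side-Angle-Side).

SAS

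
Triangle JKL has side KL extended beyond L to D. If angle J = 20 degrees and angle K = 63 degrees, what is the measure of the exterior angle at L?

The interior angle at L is 180 - 20 - 63 = 97 degrees.
The exterior angle and interior angle at L are supplementary:
Exterior angle = 180 - 97 = 83 degrees.

83 degrees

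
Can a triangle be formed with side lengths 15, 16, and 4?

Sort the sides: 4, 15, 16.
It suffices to check that the sum of the two smallest exceeds the largest:
4 + 15 = 19 > 16. ✓
Yes, a valid triangle can be formed.

Yes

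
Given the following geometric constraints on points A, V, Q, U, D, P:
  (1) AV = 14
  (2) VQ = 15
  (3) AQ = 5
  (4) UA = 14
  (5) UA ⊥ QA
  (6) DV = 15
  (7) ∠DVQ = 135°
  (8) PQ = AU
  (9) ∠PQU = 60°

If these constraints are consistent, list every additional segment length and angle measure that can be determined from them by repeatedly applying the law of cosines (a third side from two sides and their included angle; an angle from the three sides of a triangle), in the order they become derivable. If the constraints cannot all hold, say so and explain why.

The constraints are consistent. Derivable facts, in order:
After 1 step:
- QD ≈ 27.72
- QU ≈ 14.87
- ∠AQV = 68.9°
- ∠AVQ = 19.46°
- ∠QAV = 91.64°
After 2 steps:
- UP ≈ 14.45
- ∠AQU = 70.35°
- ∠AUQ = 19.65°
- ∠DQV = 22.5°
- ∠QDV = 22.5°
After 3 steps:
- ∠PUQ = 57.03°
- ∠QPU = 62.97°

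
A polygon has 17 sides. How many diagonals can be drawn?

Each of the 17 vertices connects to 14 non-adjacent vertices via diagonals.
Total connections = 17 × 14 = 238, but each diagonal is counted twice.
Number of diagonals = 238 / 2 = 119.

119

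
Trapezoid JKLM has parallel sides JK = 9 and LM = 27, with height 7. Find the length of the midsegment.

The midsegment of a trapezoid = (base1 + base2) / 2
midsegment = (9 + 27) / 2
midsegment = 36 / 2
midsegment = 18

18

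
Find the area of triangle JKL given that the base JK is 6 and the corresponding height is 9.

Area = (1/2)(6)(9) = 27

27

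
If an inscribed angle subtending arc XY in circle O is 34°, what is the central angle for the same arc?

By the inscribed angle theorem, the central angle is twice the inscribed angle.
Central angle = 2 × 34° = 68°

68°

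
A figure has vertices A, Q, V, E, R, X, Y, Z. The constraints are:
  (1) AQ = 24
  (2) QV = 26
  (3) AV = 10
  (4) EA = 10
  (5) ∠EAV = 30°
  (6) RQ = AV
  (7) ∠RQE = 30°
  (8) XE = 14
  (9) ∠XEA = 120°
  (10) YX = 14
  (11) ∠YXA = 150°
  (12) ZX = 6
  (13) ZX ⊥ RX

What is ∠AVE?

Step 1: By the law of cosines on triangle VAE: VE² = 10² + 10² − 2·10·10·cos(30°) = 26.79, so VE ≈ 5.18.
Step 2: By the inverse law of cosines on triangle AVE: cos(∠AVE) = (10² + 5.18² − 10²) / (2·10·5.18) = 26.79/103.53 = 0.2588, so ∠AVE = 75°.

Therefore, the measure of angle ∠AVE = 75°.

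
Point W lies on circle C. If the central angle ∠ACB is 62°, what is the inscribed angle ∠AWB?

Inscribed angle = 62° / 2 = 31° (inscribed angle theorem).

31°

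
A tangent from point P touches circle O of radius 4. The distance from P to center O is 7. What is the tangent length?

Let T be the point of tangency. Then OT ⊥ PT (radius ⊥ tangent).
In right triangle OTP: OP² = OT² + PT²
7² = 4² + PT²
PT² = 33, PT = sqrt(33)

sqrt(33)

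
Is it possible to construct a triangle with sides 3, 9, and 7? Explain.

Yes.
The triangle inequality requires that the sum of any two sides exceeds the third.
Here 3 + 7 = 10 > 9, so the condition is met.

Yes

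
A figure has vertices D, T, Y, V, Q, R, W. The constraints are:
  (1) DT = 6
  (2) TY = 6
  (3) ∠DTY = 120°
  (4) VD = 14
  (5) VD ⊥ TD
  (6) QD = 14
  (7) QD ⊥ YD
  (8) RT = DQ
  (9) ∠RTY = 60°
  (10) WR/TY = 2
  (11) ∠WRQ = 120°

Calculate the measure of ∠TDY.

Step 1: By the law of cosines on triangle DTY: DY² = 6² + 6² − 2·6·6·cos(120°) = 108, so DY = 6·√3.
Step 2: By the inverse law of cosines on triangle TDY: cos(∠TDY) = (6² + (6·√3)² − 6²) / (2·6·6·√3) = 108/124.71 = 0.866, so ∠TDY = 30°.

Therefore, the measure of angle ∠TDY = 30°.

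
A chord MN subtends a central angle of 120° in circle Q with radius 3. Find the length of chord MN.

Drop a perpendicular from the center to the chord, bisecting both the chord and the central angle.
Each half-chord = r sin(θ/2) = 3 sin(60°).
The full chord = 2 × 3 × sin(60°) = 3*sqrt(3).

3*sqrt(3)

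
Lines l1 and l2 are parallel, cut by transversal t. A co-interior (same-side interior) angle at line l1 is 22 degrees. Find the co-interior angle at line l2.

Co-interior angles sum to 180: 180 - 22 = 158 degrees.

158 degrees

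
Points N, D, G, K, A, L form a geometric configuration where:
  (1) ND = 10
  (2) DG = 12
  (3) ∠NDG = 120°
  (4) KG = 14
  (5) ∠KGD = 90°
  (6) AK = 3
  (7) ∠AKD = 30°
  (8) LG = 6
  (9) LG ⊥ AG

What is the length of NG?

Step 1: By the law of cosines on triangle NDG: NG² = 10² + 12² − 2·10·12·cos(120°) = 364, so NG = 2·√91.

Therefore, the length of NG = 2·√91.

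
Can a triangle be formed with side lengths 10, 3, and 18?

Check the triangle inequality: 10 + 3 = 13 ≤ 18.
Since the sum of two sides does not exceed the third, no triangle can be formed.

No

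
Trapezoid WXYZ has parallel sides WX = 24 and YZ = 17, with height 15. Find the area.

A trapezoid's area equals the midsegment times the height.
The midsegment is (24 + 17) / 2 = 41/2.
Area = 41/2 * 15 = 615/2.

615/2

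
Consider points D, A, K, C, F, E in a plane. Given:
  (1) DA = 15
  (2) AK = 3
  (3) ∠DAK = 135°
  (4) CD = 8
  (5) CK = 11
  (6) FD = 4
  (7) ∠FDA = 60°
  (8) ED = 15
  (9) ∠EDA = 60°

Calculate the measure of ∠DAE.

Step 1: By the law of cosines on triangle ADE: AE² = 15² + 15² − 2·15·15·cos(60°) = 225, so AE = 15.
Step 2: By the inverse law of cosines on triangle DAE: cos(∠DAE) = (15² + 15² − 15²) / (2·15·15) = 225/450 = 0.5, so ∠DAE = 60°.

Therefore, the measure of angle ∠DAE = 60°.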